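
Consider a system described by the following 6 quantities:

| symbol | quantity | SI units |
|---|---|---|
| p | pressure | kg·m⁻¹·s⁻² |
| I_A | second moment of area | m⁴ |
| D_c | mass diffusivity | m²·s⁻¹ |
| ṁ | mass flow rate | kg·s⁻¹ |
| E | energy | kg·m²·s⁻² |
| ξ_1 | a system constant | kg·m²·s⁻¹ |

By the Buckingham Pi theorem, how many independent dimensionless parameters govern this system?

There are 6 variables and 3 base dimensions (M, L, T).
The dimension matrix has rank 3.
Independent dimensionless groups: 6 − 3 = 3.

3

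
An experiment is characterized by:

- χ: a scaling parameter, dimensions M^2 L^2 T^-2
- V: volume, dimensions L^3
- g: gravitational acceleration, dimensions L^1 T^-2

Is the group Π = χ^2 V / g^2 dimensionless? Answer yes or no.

Sum the exponent of each base dimension across the product:
  M: 2·[χ]_M + [V]_M − 2·[g]_M = 2·(2) + (0) − 2·(0) = 4
  L: 2·[χ]_L + [V]_L − 2·[g]_L = 2·(2) + (3) − 2·(1) = 5
  T: 2·[χ]_T + [V]_T − 2·[g]_T = 2·(-2) + (0) − 2·(-2) = 0
Net dimensions [M⁴ L⁵] ≠ [1] — not dimensionless.

no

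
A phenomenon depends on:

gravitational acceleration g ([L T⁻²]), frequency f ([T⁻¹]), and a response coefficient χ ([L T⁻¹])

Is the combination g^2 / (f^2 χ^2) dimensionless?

Sum the exponent of each base dimension across the product:
  L: 2·[g]_L − 2·[f]_L − 2·[χ]_L = 2·(1) − 2·(0) − 2·(1) = 0
  T: 2·[g]_T − 2·[f]_T − 2·[χ]_T = 2·(-2) − 2·(-1) − 2·(-1) = 0
All base exponents vanish — dimensionless.

yes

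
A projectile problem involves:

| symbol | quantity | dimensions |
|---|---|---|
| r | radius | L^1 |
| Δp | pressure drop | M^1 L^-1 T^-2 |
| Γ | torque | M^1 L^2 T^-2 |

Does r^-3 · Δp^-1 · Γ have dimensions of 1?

Sum the exponent of each base dimension across the product:
  M: −3·[r]_M − [Δp]_M + [Γ]_M = −3·(0) − (1) + (1) = 0
  L: −3·[r]_L − [Δp]_L + [Γ]_L = −3·(1) − (-1) + (2) = 0
  T: −3·[r]_T − [Δp]_T + [Γ]_T = −3·(0) − (-2) + (-2) = 0
All base exponents vanish — dimensionless.

yes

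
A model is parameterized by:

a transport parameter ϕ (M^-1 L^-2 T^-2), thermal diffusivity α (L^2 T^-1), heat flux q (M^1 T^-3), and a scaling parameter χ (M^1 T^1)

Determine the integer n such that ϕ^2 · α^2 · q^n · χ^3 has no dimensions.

-1

Balance the M exponent: (1)·n from q, plus 2·(-1) + 2·(0) + 3·(1) = 1 from the rest, must sum to zero.
n + 1 = 0, so n = -1.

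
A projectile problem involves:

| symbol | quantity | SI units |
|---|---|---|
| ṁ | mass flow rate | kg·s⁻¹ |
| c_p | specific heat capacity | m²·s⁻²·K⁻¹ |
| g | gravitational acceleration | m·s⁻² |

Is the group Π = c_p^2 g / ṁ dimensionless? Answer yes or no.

Sum the exponent of each base dimension across the product:
  M: −[ṁ]_M + 2·[c_p]_M + [g]_M = −(1) + 2·(0) + (0) = -1
  L: −[ṁ]_L + 2·[c_p]_L + [g]_L = −(0) + 2·(2) + (1) = 5
  T: −[ṁ]_T + 2·[c_p]_T + [g]_T = −(-1) + 2·(-2) + (-2) = -5
  Θ: −[ṁ]_Θ + 2·[c_p]_Θ + [g]_Θ = −(0) + 2·(-1) + (0) = -2
Net dimensions [M⁻¹ L⁵ T⁻⁵ Θ⁻²] ≠ [1] — not dimensionless.

no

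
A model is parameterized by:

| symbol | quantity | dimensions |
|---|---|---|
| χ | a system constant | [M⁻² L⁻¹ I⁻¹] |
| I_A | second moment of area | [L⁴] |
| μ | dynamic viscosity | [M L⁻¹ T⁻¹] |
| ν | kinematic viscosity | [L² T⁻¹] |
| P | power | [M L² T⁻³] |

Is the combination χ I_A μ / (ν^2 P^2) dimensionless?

no

Sum the exponent of each base dimension across the product:
  M: [χ]_M + [I_A]_M + [μ]_M − 2·[ν]_M − 2·[P]_M = (-2) + (0) + (1) − 2·(0) − 2·(1) = -3
  L: [χ]_L + [I_A]_L + [μ]_L − 2·[ν]_L − 2·[P]_L = (-1) + (4) + (-1) − 2·(2) − 2·(2) = -6
  T: [χ]_T + [I_A]_T + [μ]_T − 2·[ν]_T − 2·[P]_T = (0) + (0) + (-1) − 2·(-1) − 2·(-3) = 7
  I: [χ]_I + [I_A]_I + [μ]_I − 2·[ν]_I − 2·[P]_I = (-1) + (0) + (0) − 2·(0) − 2·(0) = -1
Net dimensions [M⁻³ L⁻⁶ T⁷ I⁻¹] ≠ [1] — not dimensionless.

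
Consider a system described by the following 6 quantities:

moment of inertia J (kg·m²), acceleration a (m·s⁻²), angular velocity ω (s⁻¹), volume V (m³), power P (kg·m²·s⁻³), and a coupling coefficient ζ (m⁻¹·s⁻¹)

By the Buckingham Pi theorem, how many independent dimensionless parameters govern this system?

3

There are 6 variables and 3 base dimensions (M, L, T).
The dimension matrix has rank 3.
Independent dimensionless groups: 6 − 3 = 3.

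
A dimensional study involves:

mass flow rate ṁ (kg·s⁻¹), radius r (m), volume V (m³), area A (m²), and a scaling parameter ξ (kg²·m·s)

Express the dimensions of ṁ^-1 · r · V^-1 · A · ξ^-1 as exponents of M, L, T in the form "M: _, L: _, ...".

Collect each base-dimension exponent across the product:
  M: −(1) + (0) − (0) + (0) − (2) = -3
  L: −(0) + (1) − (3) + (2) − (1) = -1
  T: −(-1) + (0) − (0) + (0) − (1) = 0
So the dimensions are [M⁻³ L⁻¹].

M: -3, L: -1, T: 0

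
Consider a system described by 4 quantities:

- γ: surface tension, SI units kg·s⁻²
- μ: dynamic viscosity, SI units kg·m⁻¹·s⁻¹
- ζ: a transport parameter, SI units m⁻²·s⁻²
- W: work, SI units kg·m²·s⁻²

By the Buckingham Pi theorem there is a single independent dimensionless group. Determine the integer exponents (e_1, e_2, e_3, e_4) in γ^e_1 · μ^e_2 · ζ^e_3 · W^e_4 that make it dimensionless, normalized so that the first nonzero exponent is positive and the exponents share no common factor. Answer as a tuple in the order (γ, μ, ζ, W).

(4, -2, -1, -2)

M: e_1·(1) + e_2·(1) + e_3·(0) + e_4·(1) = 0
L: e_1·(0) + e_2·(-1) + e_3·(-2) + e_4·(2) = 0
T: e_1·(-2) + e_2·(-1) + e_3·(-2) + e_4·(-2) = 0
Solving this homogeneous linear system for the smallest-integer solution (first nonzero entry positive) gives (4, -2, -1, -2).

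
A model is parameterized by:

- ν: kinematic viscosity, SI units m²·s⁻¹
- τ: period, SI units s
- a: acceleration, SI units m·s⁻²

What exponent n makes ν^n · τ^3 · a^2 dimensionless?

-1

Balance the L exponent: (2)·n from ν, plus 3·(0) + 2·(1) = 2 from the rest, must sum to zero.
2n + 2 = 0, so n = -1.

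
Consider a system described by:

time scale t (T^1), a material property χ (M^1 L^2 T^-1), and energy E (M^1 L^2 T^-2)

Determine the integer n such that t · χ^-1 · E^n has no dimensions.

Balance the M exponent: (1)·n from E, plus (0) − (1) = -1 from the rest, must sum to zero.
n − 1 = 0, so n = 1.

1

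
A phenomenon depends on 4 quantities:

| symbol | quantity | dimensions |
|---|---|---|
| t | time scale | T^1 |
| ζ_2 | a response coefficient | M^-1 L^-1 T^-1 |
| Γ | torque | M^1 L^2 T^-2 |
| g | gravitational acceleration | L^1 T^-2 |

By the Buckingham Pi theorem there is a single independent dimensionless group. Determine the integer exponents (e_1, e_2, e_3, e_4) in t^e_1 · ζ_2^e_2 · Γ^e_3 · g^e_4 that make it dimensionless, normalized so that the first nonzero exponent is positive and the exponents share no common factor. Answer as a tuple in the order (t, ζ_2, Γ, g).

M: e_1·(0) + e_2·(-1) + e_3·(1) + e_4·(0) = 0
L: e_1·(0) + e_2·(-1) + e_3·(2) + e_4·(1) = 0
T: e_1·(1) + e_2·(-1) + e_3·(-2) + e_4·(-2) = 0
Solving this homogeneous linear system for the smallest-integer solution (first nonzero entry positive) gives (1, 1, 1, -1).

(1, 1, 1, -1)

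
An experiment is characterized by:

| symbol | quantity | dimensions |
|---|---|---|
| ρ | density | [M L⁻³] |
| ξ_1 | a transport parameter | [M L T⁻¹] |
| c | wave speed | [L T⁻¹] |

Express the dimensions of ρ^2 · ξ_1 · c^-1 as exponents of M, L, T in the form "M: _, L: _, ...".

Collect each base-dimension exponent across the product:
  M: 2·(1) + (1) − (0) = 3
  L: 2·(-3) + (1) − (1) = -6
  T: 2·(0) + (-1) − (-1) = 0
So the dimensions are [M³ L⁻⁶].

M: 3, L: -6, T: 0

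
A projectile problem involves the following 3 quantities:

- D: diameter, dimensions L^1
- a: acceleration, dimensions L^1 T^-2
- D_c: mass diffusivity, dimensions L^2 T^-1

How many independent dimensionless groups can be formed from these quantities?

There are 3 variables and 2 base dimensions (L, T).
The dimension matrix has rank 2.
Independent dimensionless groups: 3 − 2 = 1.

1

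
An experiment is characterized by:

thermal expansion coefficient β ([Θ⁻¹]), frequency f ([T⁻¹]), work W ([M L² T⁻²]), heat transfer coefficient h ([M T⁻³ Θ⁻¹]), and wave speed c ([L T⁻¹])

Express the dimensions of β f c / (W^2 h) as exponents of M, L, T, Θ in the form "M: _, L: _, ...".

M: -3, L: -3, T: 5, Θ: 0

Collect each base-dimension exponent across the product:
  M: (0) + (0) − 2·(1) − (1) + (0) = -3
  L: (0) + (0) − 2·(2) − (0) + (1) = -3
  T: (0) + (-1) − 2·(-2) − (-3) + (-1) = 5
  Θ: (-1) + (0) − 2·(0) − (-1) + (0) = 0
So the dimensions are [M⁻³ L⁻³ T⁵].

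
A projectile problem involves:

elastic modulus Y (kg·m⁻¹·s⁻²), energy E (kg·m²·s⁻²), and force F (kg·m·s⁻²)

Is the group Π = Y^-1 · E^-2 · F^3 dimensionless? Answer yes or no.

yes

Sum the exponent of each base dimension across the product:
  M: −[Y]_M − 2·[E]_M + 3·[F]_M = −(1) − 2·(1) + 3·(1) = 0
  L: −[Y]_L − 2·[E]_L + 3·[F]_L = −(-1) − 2·(2) + 3·(1) = 0
  T: −[Y]_T − 2·[E]_T + 3·[F]_T = −(-2) − 2·(-2) + 3·(-2) = 0
All base exponents vanish — dimensionless.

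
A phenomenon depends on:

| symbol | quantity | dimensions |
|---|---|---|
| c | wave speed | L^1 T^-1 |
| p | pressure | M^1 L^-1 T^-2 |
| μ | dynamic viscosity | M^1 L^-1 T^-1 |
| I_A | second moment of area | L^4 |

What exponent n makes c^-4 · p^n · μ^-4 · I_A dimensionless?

4

Balance the M exponent: (1)·n from p, plus −4·(0) − 4·(1) + (0) = -4 from the rest, must sum to zero.
n − 4 = 0, so n = 4.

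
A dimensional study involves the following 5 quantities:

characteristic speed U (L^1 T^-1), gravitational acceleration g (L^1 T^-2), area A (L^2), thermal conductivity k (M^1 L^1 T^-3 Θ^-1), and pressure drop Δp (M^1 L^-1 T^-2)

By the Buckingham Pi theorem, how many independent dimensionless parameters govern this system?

1

There are 5 variables and 4 base dimensions (M, L, T, Θ).
The dimension matrix has rank 4.
Independent dimensionless groups: 5 − 4 = 1.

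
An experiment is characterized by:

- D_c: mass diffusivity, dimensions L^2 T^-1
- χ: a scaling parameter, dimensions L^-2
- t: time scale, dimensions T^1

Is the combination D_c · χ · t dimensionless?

yes

Sum the exponent of each base dimension across the product:
  M: [D_c]_M + [χ]_M + [t]_M = (0) + (0) + (0) = 0
  L: [D_c]_L + [χ]_L + [t]_L = (2) + (-2) + (0) = 0
  T: [D_c]_T + [χ]_T + [t]_T = (-1) + (0) + (1) = 0
All base exponents vanish — dimensionless.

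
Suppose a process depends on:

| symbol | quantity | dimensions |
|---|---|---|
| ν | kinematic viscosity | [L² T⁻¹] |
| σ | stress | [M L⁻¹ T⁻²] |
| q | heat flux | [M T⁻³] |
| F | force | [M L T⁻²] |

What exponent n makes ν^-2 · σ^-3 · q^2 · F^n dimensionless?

1

Balance the M exponent: (1)·n from F, plus −2·(0) − 3·(1) + 2·(1) = -1 from the rest, must sum to zero.
n − 1 = 0, so n = 1.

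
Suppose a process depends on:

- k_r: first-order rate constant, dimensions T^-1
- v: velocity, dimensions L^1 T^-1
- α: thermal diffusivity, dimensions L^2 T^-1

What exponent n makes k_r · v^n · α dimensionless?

Balance the L exponent: (1)·n from v, plus (0) + (2) = 2 from the rest, must sum to zero.
n + 2 = 0, so n = -2.

-2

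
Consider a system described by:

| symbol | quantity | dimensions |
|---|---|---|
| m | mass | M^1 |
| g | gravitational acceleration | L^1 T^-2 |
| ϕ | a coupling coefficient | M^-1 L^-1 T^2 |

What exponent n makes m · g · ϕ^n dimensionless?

1

Balance the M exponent: (-1)·n from ϕ, plus (1) + (0) = 1 from the rest, must sum to zero.
−n + 1 = 0, so n = 1.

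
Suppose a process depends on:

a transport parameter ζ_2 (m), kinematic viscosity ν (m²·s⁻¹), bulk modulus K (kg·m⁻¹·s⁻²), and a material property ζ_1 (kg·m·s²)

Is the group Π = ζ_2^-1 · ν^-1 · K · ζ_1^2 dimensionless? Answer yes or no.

Sum the exponent of each base dimension across the product:
  M: −[ζ_2]_M − [ν]_M + [K]_M + 2·[ζ_1]_M = −(0) − (0) + (1) + 2·(1) = 3
  L: −[ζ_2]_L − [ν]_L + [K]_L + 2·[ζ_1]_L = −(1) − (2) + (-1) + 2·(1) = -2
  T: −[ζ_2]_T − [ν]_T + [K]_T + 2·[ζ_1]_T = −(0) − (-1) + (-2) + 2·(2) = 3
Net dimensions [M³ L⁻² T³] ≠ [1] — not dimensionless.

no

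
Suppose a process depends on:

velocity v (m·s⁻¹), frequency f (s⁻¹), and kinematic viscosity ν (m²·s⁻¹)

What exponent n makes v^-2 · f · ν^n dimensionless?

1

Balance the L exponent: (2)·n from ν, plus −2·(1) + (0) = -2 from the rest, must sum to zero.
2n − 2 = 0, so n = 1.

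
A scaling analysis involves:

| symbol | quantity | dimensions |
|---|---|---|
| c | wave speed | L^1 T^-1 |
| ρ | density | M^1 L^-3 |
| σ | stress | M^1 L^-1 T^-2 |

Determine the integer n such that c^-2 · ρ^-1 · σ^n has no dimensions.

1

Balance the M exponent: (1)·n from σ, plus −2·(0) − (1) = -1 from the rest, must sum to zero.
n − 1 = 0, so n = 1.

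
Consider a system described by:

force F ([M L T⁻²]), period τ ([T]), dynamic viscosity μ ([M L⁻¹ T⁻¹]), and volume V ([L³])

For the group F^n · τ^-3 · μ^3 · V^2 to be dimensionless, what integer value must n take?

Balance the M exponent: (1)·n from F, plus −3·(0) + 3·(1) + 2·(0) = 3 from the rest, must sum to zero.
n + 3 = 0, so n = -3.

-3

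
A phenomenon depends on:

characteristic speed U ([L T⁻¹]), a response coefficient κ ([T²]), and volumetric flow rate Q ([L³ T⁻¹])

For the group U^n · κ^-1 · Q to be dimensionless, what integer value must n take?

Balance the L exponent: (1)·n from U, plus −(0) + (3) = 3 from the rest, must sum to zero.
n + 3 = 0, so n = -3.

-3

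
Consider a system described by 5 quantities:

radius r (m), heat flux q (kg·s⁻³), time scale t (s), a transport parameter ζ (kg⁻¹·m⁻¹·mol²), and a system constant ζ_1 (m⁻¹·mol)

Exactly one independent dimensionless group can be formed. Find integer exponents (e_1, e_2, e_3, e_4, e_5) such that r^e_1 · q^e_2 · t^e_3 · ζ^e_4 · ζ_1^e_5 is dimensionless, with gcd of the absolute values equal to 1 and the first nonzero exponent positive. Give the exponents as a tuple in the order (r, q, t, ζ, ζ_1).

(1, -1, -3, -1, 2)

M: e_1·(0) + e_2·(1) + e_3·(0) + e_4·(-1) + e_5·(0) = 0
L: e_1·(1) + e_2·(0) + e_3·(0) + e_4·(-1) + e_5·(-1) = 0
T: e_1·(0) + e_2·(-3) + e_3·(1) + e_4·(0) + e_5·(0) = 0
N: e_1·(0) + e_2·(0) + e_3·(0) + e_4·(2) + e_5·(1) = 0
Solving this homogeneous linear system for the smallest-integer solution (first nonzero entry positive) gives (1, -1, -3, -1, 2).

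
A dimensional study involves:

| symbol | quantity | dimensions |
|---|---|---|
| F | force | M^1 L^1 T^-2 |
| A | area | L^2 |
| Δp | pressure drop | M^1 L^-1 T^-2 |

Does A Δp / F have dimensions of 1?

yes

Sum the exponent of each base dimension across the product:
  M: −[F]_M + [A]_M + [Δp]_M = −(1) + (0) + (1) = 0
  L: −[F]_L + [A]_L + [Δp]_L = −(1) + (2) + (-1) = 0
  T: −[F]_T + [A]_T + [Δp]_T = −(-2) + (0) + (-2) = 0
  I: −[F]_I + [A]_I + [Δp]_I = −(0) + (0) + (0) = 0
All base exponents vanish — dimensionless.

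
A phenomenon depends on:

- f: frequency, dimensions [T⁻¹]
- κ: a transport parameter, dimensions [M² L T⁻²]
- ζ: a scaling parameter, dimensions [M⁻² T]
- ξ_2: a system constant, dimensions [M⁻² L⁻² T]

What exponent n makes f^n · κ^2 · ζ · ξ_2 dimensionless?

Balance the T exponent: (-1)·n from f, plus 2·(-2) + (1) + (1) = -2 from the rest, must sum to zero.
−n − 2 = 0, so n = -2.

-2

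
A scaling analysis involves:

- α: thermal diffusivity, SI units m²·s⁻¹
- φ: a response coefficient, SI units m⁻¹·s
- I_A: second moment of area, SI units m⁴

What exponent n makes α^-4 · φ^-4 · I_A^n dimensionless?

Balance the L exponent: (4)·n from I_A, plus −4·(2) − 4·(-1) = -4 from the rest, must sum to zero.
4n − 4 = 0, so n = 1.

1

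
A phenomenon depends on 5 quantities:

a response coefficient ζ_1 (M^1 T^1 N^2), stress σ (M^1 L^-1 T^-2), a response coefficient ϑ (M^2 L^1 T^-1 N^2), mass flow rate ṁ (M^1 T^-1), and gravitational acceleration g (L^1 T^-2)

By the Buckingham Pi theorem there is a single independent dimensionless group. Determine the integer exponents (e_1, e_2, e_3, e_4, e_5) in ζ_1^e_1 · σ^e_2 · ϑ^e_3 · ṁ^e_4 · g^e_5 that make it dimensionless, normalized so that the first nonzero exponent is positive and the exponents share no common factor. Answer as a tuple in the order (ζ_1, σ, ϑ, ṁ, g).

M: e_1·(1) + e_2·(1) + e_3·(2) + e_4·(1) + e_5·(0) = 0
L: e_1·(0) + e_2·(-1) + e_3·(1) + e_4·(0) + e_5·(1) = 0
T: e_1·(1) + e_2·(-2) + e_3·(-1) + e_4·(-1) + e_5·(-2) = 0
N: e_1·(2) + e_2·(0) + e_3·(2) + e_4·(0) + e_5·(0) = 0
Solving this homogeneous linear system for the smallest-integer solution (first nonzero entry positive) gives (3, -1, -3, 4, 2).

(3, -1, -3, 4, 2)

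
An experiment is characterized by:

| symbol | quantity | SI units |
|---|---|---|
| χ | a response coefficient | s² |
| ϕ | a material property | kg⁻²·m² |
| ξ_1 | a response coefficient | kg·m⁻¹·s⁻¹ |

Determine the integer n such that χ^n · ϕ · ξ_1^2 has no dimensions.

Balance the T exponent: (2)·n from χ, plus (0) + 2·(-1) = -2 from the rest, must sum to zero.
2n − 2 = 0, so n = 1.

1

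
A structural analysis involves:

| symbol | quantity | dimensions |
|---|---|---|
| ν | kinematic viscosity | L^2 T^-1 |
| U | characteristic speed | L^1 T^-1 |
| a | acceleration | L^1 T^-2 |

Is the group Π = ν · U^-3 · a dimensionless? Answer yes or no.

yes

Sum the exponent of each base dimension across the product:
  M: [ν]_M − 3·[U]_M + [a]_M = (0) − 3·(0) + (0) = 0
  L: [ν]_L − 3·[U]_L + [a]_L = (2) − 3·(1) + (1) = 0
  T: [ν]_T − 3·[U]_T + [a]_T = (-1) − 3·(-1) + (-2) = 0
All base exponents vanish — dimensionless.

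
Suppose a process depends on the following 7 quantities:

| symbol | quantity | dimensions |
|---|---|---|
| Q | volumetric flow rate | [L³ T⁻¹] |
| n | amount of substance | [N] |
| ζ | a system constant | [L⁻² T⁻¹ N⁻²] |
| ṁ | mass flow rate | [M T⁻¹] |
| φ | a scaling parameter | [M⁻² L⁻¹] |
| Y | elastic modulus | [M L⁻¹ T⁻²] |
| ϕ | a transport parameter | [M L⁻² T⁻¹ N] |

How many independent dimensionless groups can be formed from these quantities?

3

There are 7 variables and 4 base dimensions (M, L, T, N).
The dimension matrix has rank 4.
Independent dimensionless groups: 7 − 4 = 3.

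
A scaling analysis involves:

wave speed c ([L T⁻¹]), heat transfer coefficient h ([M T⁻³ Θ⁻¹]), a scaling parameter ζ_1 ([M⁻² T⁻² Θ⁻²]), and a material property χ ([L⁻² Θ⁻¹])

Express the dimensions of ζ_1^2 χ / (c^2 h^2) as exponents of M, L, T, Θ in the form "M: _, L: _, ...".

Collect each base-dimension exponent across the product:
  M: −2·(0) − 2·(1) + 2·(-2) + (0) = -6
  L: −2·(1) − 2·(0) + 2·(0) + (-2) = -4
  T: −2·(-1) − 2·(-3) + 2·(-2) + (0) = 4
  Θ: −2·(0) − 2·(-1) + 2·(-2) + (-1) = -3
So the dimensions are [M⁻⁶ L⁻⁴ T⁴ Θ⁻³].

M: -6, L: -4, T: 4, Θ: -3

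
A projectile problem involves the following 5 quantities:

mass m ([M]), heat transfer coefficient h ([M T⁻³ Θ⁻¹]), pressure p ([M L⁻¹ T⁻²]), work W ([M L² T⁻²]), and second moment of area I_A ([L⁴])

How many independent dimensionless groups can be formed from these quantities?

There are 5 variables and 4 base dimensions (M, L, T, Θ).
The dimension matrix has rank 4.
Independent dimensionless groups: 5 − 4 = 1.

1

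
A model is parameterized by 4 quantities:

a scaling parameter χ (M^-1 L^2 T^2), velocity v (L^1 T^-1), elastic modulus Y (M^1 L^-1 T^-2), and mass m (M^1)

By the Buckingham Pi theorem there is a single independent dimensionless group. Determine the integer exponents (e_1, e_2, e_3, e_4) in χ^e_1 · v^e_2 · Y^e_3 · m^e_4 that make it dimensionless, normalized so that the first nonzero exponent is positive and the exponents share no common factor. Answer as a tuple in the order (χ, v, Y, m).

M: e_1·(-1) + e_2·(0) + e_3·(1) + e_4·(1) = 0
L: e_1·(2) + e_2·(1) + e_3·(-1) + e_4·(0) = 0
T: e_1·(2) + e_2·(-1) + e_3·(-2) + e_4·(0) = 0
Solving this homogeneous linear system for the smallest-integer solution (first nonzero entry positive) gives (3, -2, 4, -1).

(3, -2, 4, -1)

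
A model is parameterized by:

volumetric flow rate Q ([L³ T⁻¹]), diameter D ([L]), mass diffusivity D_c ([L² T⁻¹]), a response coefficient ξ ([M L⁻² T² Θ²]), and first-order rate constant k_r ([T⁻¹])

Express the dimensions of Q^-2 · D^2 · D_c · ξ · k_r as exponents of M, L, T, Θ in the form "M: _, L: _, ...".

M: 1, L: -4, T: 2, Θ: 2

Collect each base-dimension exponent across the product:
  M: −2·(0) + 2·(0) + (0) + (1) + (0) = 1
  L: −2·(3) + 2·(1) + (2) + (-2) + (0) = -4
  T: −2·(-1) + 2·(0) + (-1) + (2) + (-1) = 2
  Θ: −2·(0) + 2·(0) + (0) + (2) + (0) = 2
So the dimensions are [M L⁻⁴ T² Θ²].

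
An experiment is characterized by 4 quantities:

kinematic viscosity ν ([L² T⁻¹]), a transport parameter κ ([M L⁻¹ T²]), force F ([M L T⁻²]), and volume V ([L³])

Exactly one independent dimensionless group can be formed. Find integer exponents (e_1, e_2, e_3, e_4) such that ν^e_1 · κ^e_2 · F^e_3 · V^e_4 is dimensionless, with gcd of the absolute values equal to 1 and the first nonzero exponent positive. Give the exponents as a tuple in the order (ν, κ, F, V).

M: e_1·(0) + e_2·(1) + e_3·(1) + e_4·(0) = 0
L: e_1·(2) + e_2·(-1) + e_3·(1) + e_4·(3) = 0
T: e_1·(-1) + e_2·(2) + e_3·(-2) + e_4·(0) = 0
Solving this homogeneous linear system for the smallest-integer solution (first nonzero entry positive) gives (4, 1, -1, -2).

(4, 1, -1, -2)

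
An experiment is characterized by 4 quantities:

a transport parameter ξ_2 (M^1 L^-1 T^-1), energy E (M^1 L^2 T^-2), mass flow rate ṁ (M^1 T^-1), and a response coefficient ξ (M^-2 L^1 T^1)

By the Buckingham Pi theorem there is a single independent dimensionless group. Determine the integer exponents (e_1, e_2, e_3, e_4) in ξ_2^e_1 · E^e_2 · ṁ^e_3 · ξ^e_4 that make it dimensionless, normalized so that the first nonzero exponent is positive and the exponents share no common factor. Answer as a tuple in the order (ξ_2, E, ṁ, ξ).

(1, 1, -4, -1)

M: e_1·(1) + e_2·(1) + e_3·(1) + e_4·(-2) = 0
L: e_1·(-1) + e_2·(2) + e_3·(0) + e_4·(1) = 0
T: e_1·(-1) + e_2·(-2) + e_3·(-1) + e_4·(1) = 0
Solving this homogeneous linear system for the smallest-integer solution (first nonzero entry positive) gives (1, 1, -4, -1).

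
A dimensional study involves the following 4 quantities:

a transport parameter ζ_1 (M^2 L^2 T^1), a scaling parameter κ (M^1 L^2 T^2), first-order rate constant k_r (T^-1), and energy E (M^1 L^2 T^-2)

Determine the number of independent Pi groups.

There are 4 variables and 3 base dimensions (M, L, T).
The dimension matrix has rank 3.
Independent dimensionless groups: 4 − 3 = 1.

1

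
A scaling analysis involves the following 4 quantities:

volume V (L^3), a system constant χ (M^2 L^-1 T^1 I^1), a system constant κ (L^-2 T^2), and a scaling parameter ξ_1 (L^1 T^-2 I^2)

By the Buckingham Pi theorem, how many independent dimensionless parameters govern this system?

There are 4 variables and 4 base dimensions (M, L, T, I).
The dimension matrix has rank 4.
Independent dimensionless groups: 4 − 4 = 0.

0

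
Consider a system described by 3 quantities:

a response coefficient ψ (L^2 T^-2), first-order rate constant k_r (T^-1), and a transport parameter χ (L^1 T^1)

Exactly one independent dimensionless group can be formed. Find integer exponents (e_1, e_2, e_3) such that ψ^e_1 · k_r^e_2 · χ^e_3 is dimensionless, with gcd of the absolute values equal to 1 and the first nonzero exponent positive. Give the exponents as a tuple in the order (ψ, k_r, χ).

L: e_1·(2) + e_2·(0) + e_3·(1) = 0
T: e_1·(-2) + e_2·(-1) + e_3·(1) = 0
Solving this homogeneous linear system for the smallest-integer solution (first nonzero entry positive) gives (1, -4, -2).

(1, -4, -2)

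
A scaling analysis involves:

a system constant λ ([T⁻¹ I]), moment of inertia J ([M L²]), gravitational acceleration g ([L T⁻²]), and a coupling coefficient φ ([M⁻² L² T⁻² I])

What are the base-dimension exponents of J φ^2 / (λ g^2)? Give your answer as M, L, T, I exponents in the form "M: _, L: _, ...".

M: -3, L: 4, T: 1, I: 1

Collect each base-dimension exponent across the product:
  M: −(0) + (1) − 2·(0) + 2·(-2) = -3
  L: −(0) + (2) − 2·(1) + 2·(2) = 4
  T: −(-1) + (0) − 2·(-2) + 2·(-2) = 1
  I: −(1) + (0) − 2·(0) + 2·(1) = 1
So the dimensions are [M⁻³ L⁴ T I].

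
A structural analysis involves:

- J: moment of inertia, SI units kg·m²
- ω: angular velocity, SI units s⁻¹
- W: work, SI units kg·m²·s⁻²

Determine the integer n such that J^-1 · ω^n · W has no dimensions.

-2

Balance the T exponent: (-1)·n from ω, plus −(0) + (-2) = -2 from the rest, must sum to zero.
−n − 2 = 0, so n = -2.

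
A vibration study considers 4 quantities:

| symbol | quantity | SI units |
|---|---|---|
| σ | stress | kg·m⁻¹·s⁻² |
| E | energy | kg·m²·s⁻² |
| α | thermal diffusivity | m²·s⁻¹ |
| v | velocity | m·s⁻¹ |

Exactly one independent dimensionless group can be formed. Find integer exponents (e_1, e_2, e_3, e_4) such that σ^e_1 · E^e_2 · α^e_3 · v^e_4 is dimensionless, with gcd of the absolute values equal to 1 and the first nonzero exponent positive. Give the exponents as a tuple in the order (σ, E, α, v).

M: e_1·(1) + e_2·(1) + e_3·(0) + e_4·(0) = 0
L: e_1·(-1) + e_2·(2) + e_3·(2) + e_4·(1) = 0
T: e_1·(-2) + e_2·(-2) + e_3·(-1) + e_4·(-1) = 0
Solving this homogeneous linear system for the smallest-integer solution (first nonzero entry positive) gives (1, -1, 3, -3).

(1, -1, 3, -3)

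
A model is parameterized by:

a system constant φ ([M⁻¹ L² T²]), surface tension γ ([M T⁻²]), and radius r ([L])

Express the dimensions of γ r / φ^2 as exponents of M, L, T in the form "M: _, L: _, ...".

M: 3, L: -3, T: -6

Collect each base-dimension exponent across the product:
  M: −2·(-1) + (1) + (0) = 3
  L: −2·(2) + (0) + (1) = -3
  T: −2·(2) + (-2) + (0) = -6
So the dimensions are [M³ L⁻³ T⁻⁶].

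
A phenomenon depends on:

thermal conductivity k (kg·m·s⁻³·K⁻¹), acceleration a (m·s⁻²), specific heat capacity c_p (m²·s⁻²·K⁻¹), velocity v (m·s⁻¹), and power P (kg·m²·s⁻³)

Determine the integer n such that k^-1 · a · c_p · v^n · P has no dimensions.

-4

Balance the L exponent: (1)·n from v, plus −(1) + (1) + (2) + (2) = 4 from the rest, must sum to zero.
n + 4 = 0, so n = -4.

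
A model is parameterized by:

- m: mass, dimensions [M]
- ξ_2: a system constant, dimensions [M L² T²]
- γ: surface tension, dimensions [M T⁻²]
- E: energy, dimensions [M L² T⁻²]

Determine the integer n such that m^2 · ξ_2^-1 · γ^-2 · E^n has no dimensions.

Balance the M exponent: (1)·n from E, plus 2·(1) − (1) − 2·(1) = -1 from the rest, must sum to zero.
n − 1 = 0, so n = 1.

1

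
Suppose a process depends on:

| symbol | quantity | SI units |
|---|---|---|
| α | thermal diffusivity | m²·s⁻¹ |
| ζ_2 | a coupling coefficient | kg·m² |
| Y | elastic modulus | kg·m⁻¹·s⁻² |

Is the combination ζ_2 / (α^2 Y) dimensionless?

Sum the exponent of each base dimension across the product:
  M: −2·[α]_M + [ζ_2]_M − [Y]_M = −2·(0) + (1) − (1) = 0
  L: −2·[α]_L + [ζ_2]_L − [Y]_L = −2·(2) + (2) − (-1) = -1
  T: −2·[α]_T + [ζ_2]_T − [Y]_T = −2·(-1) + (0) − (-2) = 4
Net dimensions [L⁻¹ T⁴] ≠ [1] — not dimensionless.

no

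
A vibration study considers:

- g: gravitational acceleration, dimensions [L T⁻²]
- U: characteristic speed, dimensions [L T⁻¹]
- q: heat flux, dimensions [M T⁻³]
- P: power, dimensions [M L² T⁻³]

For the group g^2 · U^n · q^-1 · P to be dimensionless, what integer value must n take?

Balance the L exponent: (1)·n from U, plus 2·(1) − (0) + (2) = 4 from the rest, must sum to zero.
n + 4 = 0, so n = -4.

-4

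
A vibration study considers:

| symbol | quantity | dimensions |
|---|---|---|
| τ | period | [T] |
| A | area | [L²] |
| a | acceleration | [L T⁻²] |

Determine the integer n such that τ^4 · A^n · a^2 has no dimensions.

Balance the L exponent: (2)·n from A, plus 4·(0) + 2·(1) = 2 from the rest, must sum to zero.
2n + 2 = 0, so n = -1.

-1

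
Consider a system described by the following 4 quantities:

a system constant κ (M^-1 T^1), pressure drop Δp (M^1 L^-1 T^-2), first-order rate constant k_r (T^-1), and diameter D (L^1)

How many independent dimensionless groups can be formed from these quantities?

There are 4 variables and 3 base dimensions (M, L, T).
The dimension matrix has rank 3.
Independent dimensionless groups: 4 − 3 = 1.

1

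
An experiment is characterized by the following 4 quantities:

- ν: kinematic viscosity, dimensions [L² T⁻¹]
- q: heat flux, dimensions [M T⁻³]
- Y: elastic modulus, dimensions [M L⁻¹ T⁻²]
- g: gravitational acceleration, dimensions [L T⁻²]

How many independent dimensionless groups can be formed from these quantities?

1

There are 4 variables and 3 base dimensions (M, L, T).
The dimension matrix has rank 3.
Independent dimensionless groups: 4 − 3 = 1.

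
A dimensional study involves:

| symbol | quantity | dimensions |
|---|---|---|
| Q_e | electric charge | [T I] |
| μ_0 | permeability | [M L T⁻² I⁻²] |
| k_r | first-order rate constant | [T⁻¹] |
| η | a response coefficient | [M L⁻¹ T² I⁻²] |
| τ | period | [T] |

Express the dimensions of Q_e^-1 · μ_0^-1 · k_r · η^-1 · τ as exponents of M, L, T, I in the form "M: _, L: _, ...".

M: -2, L: 0, T: -1, I: 3

Collect each base-dimension exponent across the product:
  M: −(0) − (1) + (0) − (1) + (0) = -2
  L: −(0) − (1) + (0) − (-1) + (0) = 0
  T: −(1) − (-2) + (-1) − (2) + (1) = -1
  I: −(1) − (-2) + (0) − (-2) + (0) = 3
So the dimensions are [M⁻² T⁻¹ I³].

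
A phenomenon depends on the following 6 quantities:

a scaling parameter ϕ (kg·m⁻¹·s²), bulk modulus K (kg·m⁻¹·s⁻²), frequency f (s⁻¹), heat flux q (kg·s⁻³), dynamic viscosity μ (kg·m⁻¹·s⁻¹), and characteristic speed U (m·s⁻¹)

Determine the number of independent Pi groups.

There are 6 variables and 3 base dimensions (M, L, T).
The dimension matrix has rank 3.
Independent dimensionless groups: 6 − 3 = 3.

3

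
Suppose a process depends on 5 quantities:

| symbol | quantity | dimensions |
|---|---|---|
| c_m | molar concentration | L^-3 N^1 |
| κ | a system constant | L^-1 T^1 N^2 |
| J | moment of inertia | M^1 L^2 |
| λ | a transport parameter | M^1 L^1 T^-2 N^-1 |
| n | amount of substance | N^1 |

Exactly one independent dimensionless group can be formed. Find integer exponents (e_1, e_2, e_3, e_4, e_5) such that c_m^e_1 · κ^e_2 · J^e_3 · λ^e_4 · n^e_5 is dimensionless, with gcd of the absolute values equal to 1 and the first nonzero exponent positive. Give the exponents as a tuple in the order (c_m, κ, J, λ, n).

M: e_1·(0) + e_2·(0) + e_3·(1) + e_4·(1) + e_5·(0) = 0
L: e_1·(-3) + e_2·(-1) + e_3·(2) + e_4·(1) + e_5·(0) = 0
T: e_1·(0) + e_2·(1) + e_3·(0) + e_4·(-2) + e_5·(0) = 0
N: e_1·(1) + e_2·(2) + e_3·(0) + e_4·(-1) + e_5·(1) = 0
Solving this homogeneous linear system for the smallest-integer solution (first nonzero entry positive) gives (1, -2, 1, -1, 2).

(1, -2, 1, -1, 2)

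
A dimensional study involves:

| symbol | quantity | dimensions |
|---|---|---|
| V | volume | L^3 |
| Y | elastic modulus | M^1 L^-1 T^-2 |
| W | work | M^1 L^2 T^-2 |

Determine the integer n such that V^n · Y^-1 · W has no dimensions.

-1

Balance the L exponent: (3)·n from V, plus −(-1) + (2) = 3 from the rest, must sum to zero.
3n + 3 = 0, so n = -1.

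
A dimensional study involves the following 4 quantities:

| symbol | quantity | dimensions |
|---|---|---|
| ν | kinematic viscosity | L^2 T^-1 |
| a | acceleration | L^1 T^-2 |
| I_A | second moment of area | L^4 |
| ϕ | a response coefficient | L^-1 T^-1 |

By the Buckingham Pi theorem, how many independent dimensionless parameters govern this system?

There are 4 variables and 2 base dimensions (L, T).
The dimension matrix has rank 2.
Independent dimensionless groups: 4 − 2 = 2.

2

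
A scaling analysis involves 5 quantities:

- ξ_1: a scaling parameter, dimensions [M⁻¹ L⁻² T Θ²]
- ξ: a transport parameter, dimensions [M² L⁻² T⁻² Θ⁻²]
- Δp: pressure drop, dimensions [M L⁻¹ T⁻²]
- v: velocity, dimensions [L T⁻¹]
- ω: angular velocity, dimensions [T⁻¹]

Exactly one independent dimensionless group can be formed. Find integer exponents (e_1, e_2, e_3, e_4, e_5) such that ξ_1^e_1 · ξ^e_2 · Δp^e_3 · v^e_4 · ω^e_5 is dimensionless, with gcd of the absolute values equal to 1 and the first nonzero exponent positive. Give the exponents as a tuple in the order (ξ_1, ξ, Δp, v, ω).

(1, 1, -1, 3, -2)

M: e_1·(-1) + e_2·(2) + e_3·(1) + e_4·(0) + e_5·(0) = 0
L: e_1·(-2) + e_2·(-2) + e_3·(-1) + e_4·(1) + e_5·(0) = 0
T: e_1·(1) + e_2·(-2) + e_3·(-2) + e_4·(-1) + e_5·(-1) = 0
Θ: e_1·(2) + e_2·(-2) + e_3·(0) + e_4·(0) + e_5·(0) = 0
Solving this homogeneous linear system for the smallest-integer solution (first nonzero entry positive) gives (1, 1, -1, 3, -2).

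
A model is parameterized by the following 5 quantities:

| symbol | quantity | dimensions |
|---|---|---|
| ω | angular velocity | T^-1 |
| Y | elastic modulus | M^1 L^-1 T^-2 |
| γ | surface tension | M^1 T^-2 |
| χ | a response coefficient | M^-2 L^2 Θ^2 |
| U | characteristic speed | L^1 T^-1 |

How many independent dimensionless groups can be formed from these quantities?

There are 5 variables and 4 base dimensions (M, L, T, Θ).
The dimension matrix has rank 4.
Independent dimensionless groups: 5 − 4 = 1.

1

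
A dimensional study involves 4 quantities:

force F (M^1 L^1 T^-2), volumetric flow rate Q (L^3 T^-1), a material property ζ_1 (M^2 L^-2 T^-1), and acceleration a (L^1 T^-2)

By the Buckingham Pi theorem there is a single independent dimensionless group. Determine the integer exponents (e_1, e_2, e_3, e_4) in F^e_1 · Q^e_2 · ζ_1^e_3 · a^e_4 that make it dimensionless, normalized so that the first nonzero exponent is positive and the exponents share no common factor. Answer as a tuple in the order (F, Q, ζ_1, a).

(2, -1, -1, -1)

M: e_1·(1) + e_2·(0) + e_3·(2) + e_4·(0) = 0
L: e_1·(1) + e_2·(3) + e_3·(-2) + e_4·(1) = 0
T: e_1·(-2) + e_2·(-1) + e_3·(-1) + e_4·(-2) = 0
Solving this homogeneous linear system for the smallest-integer solution (first nonzero entry positive) gives (2, -1, -1, -1).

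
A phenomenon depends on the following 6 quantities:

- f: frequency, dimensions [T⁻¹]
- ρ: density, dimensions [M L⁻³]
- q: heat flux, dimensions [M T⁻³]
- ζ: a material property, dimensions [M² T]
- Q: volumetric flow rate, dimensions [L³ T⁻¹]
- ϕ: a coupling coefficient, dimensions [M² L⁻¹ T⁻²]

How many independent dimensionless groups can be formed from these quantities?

There are 6 variables and 3 base dimensions (M, L, T).
The dimension matrix has rank 3.
Independent dimensionless groups: 6 − 3 = 3.

3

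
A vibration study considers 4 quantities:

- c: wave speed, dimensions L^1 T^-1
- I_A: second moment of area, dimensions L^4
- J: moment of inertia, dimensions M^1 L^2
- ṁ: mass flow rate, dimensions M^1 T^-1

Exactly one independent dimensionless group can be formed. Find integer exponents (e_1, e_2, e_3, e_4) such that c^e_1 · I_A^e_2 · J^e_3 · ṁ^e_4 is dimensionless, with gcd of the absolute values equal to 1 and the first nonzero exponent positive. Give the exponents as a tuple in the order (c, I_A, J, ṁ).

(4, -3, 4, -4)

M: e_1·(0) + e_2·(0) + e_3·(1) + e_4·(1) = 0
L: e_1·(1) + e_2·(4) + e_3·(2) + e_4·(0) = 0
T: e_1·(-1) + e_2·(0) + e_3·(0) + e_4·(-1) = 0
Solving this homogeneous linear system for the smallest-integer solution (first nonzero entry positive) gives (4, -3, 4, -4).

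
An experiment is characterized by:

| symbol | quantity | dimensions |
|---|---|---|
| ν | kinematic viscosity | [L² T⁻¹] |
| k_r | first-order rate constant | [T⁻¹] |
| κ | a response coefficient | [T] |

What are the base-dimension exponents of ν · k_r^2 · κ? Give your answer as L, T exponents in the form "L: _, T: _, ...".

Collect each base-dimension exponent across the product:
  L: (2) + 2·(0) + (0) = 2
  T: (-1) + 2·(-1) + (1) = -2
So the dimensions are [L² T⁻²].

L: 2, T: -2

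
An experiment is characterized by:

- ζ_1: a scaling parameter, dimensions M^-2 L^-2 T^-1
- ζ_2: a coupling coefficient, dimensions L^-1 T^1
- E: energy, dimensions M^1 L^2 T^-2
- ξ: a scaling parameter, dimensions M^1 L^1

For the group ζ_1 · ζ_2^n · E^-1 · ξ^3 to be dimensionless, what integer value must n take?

-1

Balance the L exponent: (-1)·n from ζ_2, plus (-2) − (2) + 3·(1) = -1 from the rest, must sum to zero.
−n − 1 = 0, so n = -1.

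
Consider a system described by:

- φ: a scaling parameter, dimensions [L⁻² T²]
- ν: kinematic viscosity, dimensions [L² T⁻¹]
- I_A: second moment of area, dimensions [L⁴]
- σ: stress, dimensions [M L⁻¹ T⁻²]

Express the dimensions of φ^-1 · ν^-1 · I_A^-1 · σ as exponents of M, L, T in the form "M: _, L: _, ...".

Collect each base-dimension exponent across the product:
  M: −(0) − (0) − (0) + (1) = 1
  L: −(-2) − (2) − (4) + (-1) = -5
  T: −(2) − (-1) − (0) + (-2) = -3
So the dimensions are [M L⁻⁵ T⁻³].

M: 1, L: -5, T: -3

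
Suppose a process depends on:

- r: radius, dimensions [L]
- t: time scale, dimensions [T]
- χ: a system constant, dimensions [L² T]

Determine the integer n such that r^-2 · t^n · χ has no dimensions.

-1

Balance the T exponent: (1)·n from t, plus −2·(0) + (1) = 1 from the rest, must sum to zero.
n + 1 = 0, so n = -1.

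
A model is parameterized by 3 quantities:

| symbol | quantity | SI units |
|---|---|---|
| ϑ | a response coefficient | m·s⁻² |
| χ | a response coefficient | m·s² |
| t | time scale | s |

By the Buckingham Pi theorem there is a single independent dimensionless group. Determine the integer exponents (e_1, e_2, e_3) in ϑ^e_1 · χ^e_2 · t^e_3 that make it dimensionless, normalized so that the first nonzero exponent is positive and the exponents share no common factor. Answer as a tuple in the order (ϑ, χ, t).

L: e_1·(1) + e_2·(1) + e_3·(0) = 0
T: e_1·(-2) + e_2·(2) + e_3·(1) = 0
Solving this homogeneous linear system for the smallest-integer solution (first nonzero entry positive) gives (1, -1, 4).

(1, -1, 4)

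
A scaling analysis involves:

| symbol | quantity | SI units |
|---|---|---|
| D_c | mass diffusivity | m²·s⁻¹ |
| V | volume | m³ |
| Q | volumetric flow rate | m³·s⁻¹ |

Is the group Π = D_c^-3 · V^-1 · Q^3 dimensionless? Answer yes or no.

yes

Sum the exponent of each base dimension across the product:
  M: −3·[D_c]_M − [V]_M + 3·[Q]_M = −3·(0) − (0) + 3·(0) = 0
  L: −3·[D_c]_L − [V]_L + 3·[Q]_L = −3·(2) − (3) + 3·(3) = 0
  T: −3·[D_c]_T − [V]_T + 3·[Q]_T = −3·(-1) − (0) + 3·(-1) = 0
  I: −3·[D_c]_I − [V]_I + 3·[Q]_I = −3·(0) − (0) + 3·(0) = 0
All base exponents vanish — dimensionless.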